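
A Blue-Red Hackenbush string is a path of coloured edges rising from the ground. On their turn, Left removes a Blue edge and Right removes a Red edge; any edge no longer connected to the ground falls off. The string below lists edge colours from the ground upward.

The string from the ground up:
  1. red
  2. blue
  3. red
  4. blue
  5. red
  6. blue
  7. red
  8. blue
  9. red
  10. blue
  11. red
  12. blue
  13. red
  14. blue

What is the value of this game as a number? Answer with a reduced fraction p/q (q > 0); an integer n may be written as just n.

val(r) = { (no moves) | 0 } so -1
val(rb) = { -1 | 0 } so -1/2
val(rbr) = { -1 | -1/2,0 } so -3/4
val(rbrb) = { -1,-3/4 | -1/2,0 } so -5/8
val(rbrbr) = { -1,-3/4 | -5/8,-1/2,0 } so -11/16
val(rbrbrb) = { -1,-3/4,-11/16 | -5/8,-1/2,0 } so -21/32
val(rbrbrbr) = { -1,-3/4,-11/16 | -21/32,-5/8,-1/2,0 } so -43/64
val(rbrbrbrb) = { -1,-3/4,-11/16,-43/64 | -21/32,-5/8,-1/2,0 } so -85/128
val(rbrbrbrbr) = { -1,-3/4,-11/16,-43/64 | -85/128,-21/32,-5/8,-1/2,0 } so -171/256
val(rbrbrbrbrb) = { -1,-3/4,-11/16,-43/64,-171/256 | -85/128,-21/32,-5/8,-1/2,0 } so -341/512
val(rbrbrbrbrbr) = { -1,-3/4,-11/16,-43/64,-171/256 | -341/512,-85/128,-21/32,-5/8,-1/2,0 } so -683/1024
val(rbrbrbrbrbrb) = { -1,-3/4,-11/16,-43/64,-171/256,-683/1024 | -341/512,-85/128,-21/32,-5/8,-1/2,0 } so -1365/2048
val(rbrbrbrbrbrbr) = { -1,-3/4,-11/16,-43/64,-171/256,-683/1024 | -1365/2048,-341/512,-85/128,-21/32,-5/8,-1/2,0 } so -2731/4096
val(rbrbrbrbrbrbrb) = { -1,-3/4,-11/16,-43/64,-171/256,-683/1024,-2731/4096 | -1365/2048,-341/512,-85/128,-21/32,-5/8,-1/2,0 } so -5461/8192

-5461/8192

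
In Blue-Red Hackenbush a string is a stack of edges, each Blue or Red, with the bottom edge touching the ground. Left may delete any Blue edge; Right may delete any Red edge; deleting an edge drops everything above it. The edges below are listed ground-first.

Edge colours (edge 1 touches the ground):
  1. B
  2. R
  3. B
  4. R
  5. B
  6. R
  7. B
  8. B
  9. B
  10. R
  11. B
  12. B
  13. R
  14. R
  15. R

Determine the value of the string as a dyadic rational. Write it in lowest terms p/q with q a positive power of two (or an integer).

11185/16384

1 of 15 · B · max L 0 · min R +∞ so 1
2 of 15 · BR · max L 0 · min R 1 so 1/2
3 of 15 · BRB · max L 1/2 · min R 1 so 3/4
4 of 15 · BRBR · max L 1/2 · min R 3/4 so 5/8
5 of 15 · BRBRB · max L 5/8 · min R 3/4 so 11/16
6 of 15 · BRBRBR · max L 5/8 · min R 11/16 so 21/32
7 of 15 · BRBRBRB · max L 21/32 · min R 11/16 so 43/64
8 of 15 · BRBRBRBB · max L 43/64 · min R 11/16 so 87/128
9 of 15 · BRBRBRBBB · max L 87/128 · min R 11/16 so 175/256
10 of 15 · BRBRBRBBBR · max L 87/128 · min R 175/256 so 349/512
11 of 15 · BRBRBRBBBRB · max L 349/512 · min R 175/256 so 699/1024
12 of 15 · BRBRBRBBBRBB · max L 699/1024 · min R 175/256 so 1399/2048
13 of 15 · BRBRBRBBBRBBR · max L 699/1024 · min R 1399/2048 so 2797/4096
14 of 15 · BRBRBRBBBRBBRR · max L 699/1024 · min R 2797/4096 so 5593/8192
15 of 15 · BRBRBRBBBRBBRRR · max L 699/1024 · min R 5593/8192 so 11185/16384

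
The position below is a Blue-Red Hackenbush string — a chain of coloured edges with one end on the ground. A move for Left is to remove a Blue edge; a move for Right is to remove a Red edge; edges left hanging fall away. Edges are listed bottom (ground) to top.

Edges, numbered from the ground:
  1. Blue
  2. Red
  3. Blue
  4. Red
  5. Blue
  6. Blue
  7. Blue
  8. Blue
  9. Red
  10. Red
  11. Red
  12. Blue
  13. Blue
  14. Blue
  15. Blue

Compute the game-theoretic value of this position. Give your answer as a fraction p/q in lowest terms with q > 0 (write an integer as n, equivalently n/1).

step 1: add Blue to get B; options L={ 0 } R={ ∅ } ⇒ 1
step 2: add Red to get BR; options L={ 0 } R={ 1 } ⇒ 1/2
step 3: add Blue to get BRB; options L={ 0,1/2 } R={ 1 } ⇒ 3/4
step 4: add Red to get BRBR; options L={ 0,1/2 } R={ 3/4,1 } ⇒ 5/8
step 5: add Blue to get BRBRB; options L={ 0,1/2,5/8 } R={ 3/4,1 } ⇒ 11/16
step 6: add Blue to get BRBRBB; options L={ 0,1/2,5/8,11/16 } R={ 3/4,1 } ⇒ 23/32
step 7: add Blue to get BRBRBBB; options L={ 0,1/2,5/8,11/16,23/32 } R={ 3/4,1 } ⇒ 47/64
step 8: add Blue to get BRBRBBBB; options L={ 0,1/2,5/8,11/16,23/32,47/64 } R={ 3/4,1 } ⇒ 95/128
step 9: add Red to get BRBRBBBBR; options L={ 0,1/2,5/8,11/16,23/32,47/64 } R={ 95/128,3/4,1 } ⇒ 189/256
step 10: add Red to get BRBRBBBBRR; options L={ 0,1/2,5/8,11/16,23/32,47/64 } R={ 189/256,95/128,3/4,1 } ⇒ 377/512
step 11: add Red to get BRBRBBBBRRR; options L={ 0,1/2,5/8,11/16,23/32,47/64 } R={ 377/512,189/256,95/128,3/4,1 } ⇒ 753/1024
step 12: add Blue to get BRBRBBBBRRRB; options L={ 0,1/2,5/8,11/16,23/32,47/64,753/1024 } R={ 377/512,189/256,95/128,3/4,1 } ⇒ 1507/2048
step 13: add Blue to get BRBRBBBBRRRBB; options L={ 0,1/2,5/8,11/16,23/32,47/64,753/1024,1507/2048 } R={ 377/512,189/256,95/128,3/4,1 } ⇒ 3015/4096
step 14: add Blue to get BRBRBBBBRRRBBB; options L={ 0,1/2,5/8,11/16,23/32,47/64,753/1024,1507/2048,3015/4096 } R={ 377/512,189/256,95/128,3/4,1 } ⇒ 6031/8192
step 15: add Blue to get BRBRBBBBRRRBBBB; options L={ 0,1/2,5/8,11/16,23/32,47/64,753/1024,1507/2048,3015/4096,6031/8192 } R={ 377/512,189/256,95/128,3/4,1 } ⇒ 12063/16384

12063/16384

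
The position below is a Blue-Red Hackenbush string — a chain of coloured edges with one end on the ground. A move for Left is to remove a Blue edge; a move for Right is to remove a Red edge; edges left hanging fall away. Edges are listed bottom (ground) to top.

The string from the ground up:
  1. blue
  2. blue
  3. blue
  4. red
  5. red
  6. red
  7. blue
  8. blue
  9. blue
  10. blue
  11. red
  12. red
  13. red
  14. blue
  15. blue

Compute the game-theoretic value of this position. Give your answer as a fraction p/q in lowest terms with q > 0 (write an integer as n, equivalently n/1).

1 of 15 · b · max L 0 · min R +∞ → 1
2 of 15 · bb · max L 1 · min R +∞ → 2
3 of 15 · bbb · max L 2 · min R +∞ → 3
4 of 15 · bbbr · max L 2 · min R 3 → 5/2
5 of 15 · bbbrr · max L 2 · min R 5/2 → 9/4
6 of 15 · bbbrrr · max L 2 · min R 9/4 → 17/8
7 of 15 · bbbrrrb · max L 17/8 · min R 9/4 → 35/16
8 of 15 · bbbrrrbb · max L 35/16 · min R 9/4 → 71/32
9 of 15 · bbbrrrbbb · max L 71/32 · min R 9/4 → 143/64
10 of 15 · bbbrrrbbbb · max L 143/64 · min R 9/4 → 287/128
11 of 15 · bbbrrrbbbbr · max L 143/64 · min R 287/128 → 573/256
12 of 15 · bbbrrrbbbbrr · max L 143/64 · min R 573/256 → 1145/512
13 of 15 · bbbrrrbbbbrrr · max L 143/64 · min R 1145/512 → 2289/1024
14 of 15 · bbbrrrbbbbrrrb · max L 2289/1024 · min R 1145/512 → 4579/2048
15 of 15 · bbbrrrbbbbrrrbb · max L 4579/2048 · min R 1145/512 → 9159/4096

9159/4096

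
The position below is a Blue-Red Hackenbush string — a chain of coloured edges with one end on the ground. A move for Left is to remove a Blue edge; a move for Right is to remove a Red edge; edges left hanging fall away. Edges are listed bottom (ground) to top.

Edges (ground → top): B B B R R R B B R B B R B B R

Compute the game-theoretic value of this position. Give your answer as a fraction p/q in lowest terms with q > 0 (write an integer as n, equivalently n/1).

9069/4096

Build v(s[:k]) for k = 1..15, string s = B B B R R R B B R B B R B B R.
edge 1 of 15 (B): { 0 |  } so 1
edge 2 of 15 (B): { 0; 1 |  } so 2
edge 3 of 15 (B): { 0; 1; 2 |  } so 3
edge 4 of 15 (R): { 0; 1; 2 | 3 } so 5/2
edge 5 of 15 (R): { 0; 1; 2 | 5/2; 3 } so 9/4
edge 6 of 15 (R): { 0; 1; 2 | 9/4; 5/2; 3 } so 17/8
edge 7 of 15 (B): { 0; 1; 2; 17/8 | 9/4; 5/2; 3 } so 35/16
edge 8 of 15 (B): { 0; 1; 2; 17/8; 35/16 | 9/4; 5/2; 3 } so 71/32
edge 9 of 15 (R): { 0; 1; 2; 17/8; 35/16 | 71/32; 9/4; 5/2; 3 } so 141/64
edge 10 of 15 (B): { 0; 1; 2; 17/8; 35/16; 141/64 | 71/32; 9/4; 5/2; 3 } so 283/128
edge 11 of 15 (B): { 0; 1; 2; 17/8; 35/16; 141/64; 283/128 | 71/32; 9/4; 5/2; 3 } so 567/256
edge 12 of 15 (R): { 0; 1; 2; 17/8; 35/16; 141/64; 283/128 | 567/256; 71/32; 9/4; 5/2; 3 } so 1133/512
edge 13 of 15 (B): { 0; 1; 2; 17/8; 35/16; 141/64; 283/128; 1133/512 | 567/256; 71/32; 9/4; 5/2; 3 } so 2267/1024
edge 14 of 15 (B): { 0; 1; 2; 17/8; 35/16; 141/64; 283/128; 1133/512; 2267/1024 | 567/256; 71/32; 9/4; 5/2; 3 } so 4535/2048
edge 15 of 15 (R): { 0; 1; 2; 17/8; 35/16; 141/64; 283/128; 1133/512; 2267/1024 | 4535/2048; 567/256; 71/32; 9/4; 5/2; 3 } so 9069/4096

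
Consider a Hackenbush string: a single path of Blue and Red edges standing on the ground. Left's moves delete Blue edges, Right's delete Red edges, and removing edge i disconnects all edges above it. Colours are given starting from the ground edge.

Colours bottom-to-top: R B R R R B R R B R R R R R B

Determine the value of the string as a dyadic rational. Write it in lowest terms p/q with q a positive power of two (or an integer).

-15229/16384

Build g(s[:k]) for k = 1..15, string s = R B R R R B R R B R R R R R B.
1 of 15 · R · max L −∞ · min R 0 gives -1
2 of 15 · RB · max L -1 · min R 0 gives -1/2
3 of 15 · RBR · max L -1 · min R -1/2 gives -3/4
4 of 15 · RBRR · max L -1 · min R -3/4 gives -7/8
5 of 15 · RBRRR · max L -1 · min R -7/8 gives -15/16
6 of 15 · RBRRRB · max L -15/16 · min R -7/8 gives -29/32
7 of 15 · RBRRRBR · max L -15/16 · min R -29/32 gives -59/64
8 of 15 · RBRRRBRR · max L -15/16 · min R -59/64 gives -119/128
9 of 15 · RBRRRBRRB · max L -119/128 · min R -59/64 gives -237/256
10 of 15 · RBRRRBRRBR · max L -119/128 · min R -237/256 gives -475/512
11 of 15 · RBRRRBRRBRR · max L -119/128 · min R -475/512 gives -951/1024
12 of 15 · RBRRRBRRBRRR · max L -119/128 · min R -951/1024 gives -1903/2048
13 of 15 · RBRRRBRRBRRRR · max L -119/128 · min R -1903/2048 gives -3807/4096
14 of 15 · RBRRRBRRBRRRRR · max L -119/128 · min R -3807/4096 gives -7615/8192
15 of 15 · RBRRRBRRBRRRRRB · max L -7615/8192 · min R -3807/4096 gives -15229/16384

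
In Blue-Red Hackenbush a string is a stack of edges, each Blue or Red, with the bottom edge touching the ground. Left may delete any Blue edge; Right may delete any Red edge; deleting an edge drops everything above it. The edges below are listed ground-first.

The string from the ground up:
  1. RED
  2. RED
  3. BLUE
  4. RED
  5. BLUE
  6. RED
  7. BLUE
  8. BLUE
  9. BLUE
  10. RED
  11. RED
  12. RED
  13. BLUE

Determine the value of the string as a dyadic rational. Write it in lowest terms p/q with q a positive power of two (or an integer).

-3357/2048

g(R) = { — | 0 } gives -1
g(RR) = { — | -1,0 } gives -2
g(RRB) = { -2 | -1,0 } gives -3/2
g(RRBR) = { -2 | -3/2,-1,0 } gives -7/4
g(RRBRB) = { -2,-7/4 | -3/2,-1,0 } gives -13/8
g(RRBRBR) = { -2,-7/4 | -13/8,-3/2,-1,0 } gives -27/16
g(RRBRBRB) = { -2,-7/4,-27/16 | -13/8,-3/2,-1,0 } gives -53/32
g(RRBRBRBB) = { -2,-7/4,-27/16,-53/32 | -13/8,-3/2,-1,0 } gives -105/64
g(RRBRBRBBB) = { -2,-7/4,-27/16,-53/32,-105/64 | -13/8,-3/2,-1,0 } gives -209/128
g(RRBRBRBBBR) = { -2,-7/4,-27/16,-53/32,-105/64 | -209/128,-13/8,-3/2,-1,0 } gives -419/256
g(RRBRBRBBBRR) = { -2,-7/4,-27/16,-53/32,-105/64 | -419/256,-209/128,-13/8,-3/2,-1,0 } gives -839/512
g(RRBRBRBBBRRR) = { -2,-7/4,-27/16,-53/32,-105/64 | -839/512,-419/256,-209/128,-13/8,-3/2,-1,0 } gives -1679/1024
g(RRBRBRBBBRRRB) = { -2,-7/4,-27/16,-53/32,-105/64,-1679/1024 | -839/512,-419/256,-209/128,-13/8,-3/2,-1,0 } gives -3357/2048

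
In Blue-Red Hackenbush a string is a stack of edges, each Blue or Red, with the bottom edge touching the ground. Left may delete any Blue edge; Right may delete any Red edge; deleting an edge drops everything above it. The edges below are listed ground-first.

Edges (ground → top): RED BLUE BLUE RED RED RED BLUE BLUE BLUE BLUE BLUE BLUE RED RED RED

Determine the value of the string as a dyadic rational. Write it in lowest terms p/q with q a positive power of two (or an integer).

-7183/16384

Build value(s[:k]) for k = 1..15, string s = RED BLUE BLUE RED RED RED BLUE BLUE BLUE BLUE BLUE BLUE RED RED RED.
1 of 15 · R · max L −∞ · min R 0 => -1
2 of 15 · RB · max L -1 · min R 0 => -1/2
3 of 15 · RBB · max L -1/2 · min R 0 => -1/4
4 of 15 · RBBR · max L -1/2 · min R -1/4 => -3/8
5 of 15 · RBBRR · max L -1/2 · min R -3/8 => -7/16
6 of 15 · RBBRRR · max L -1/2 · min R -7/16 => -15/32
7 of 15 · RBBRRRB · max L -15/32 · min R -7/16 => -29/64
8 of 15 · RBBRRRBB · max L -29/64 · min R -7/16 => -57/128
9 of 15 · RBBRRRBBB · max L -57/128 · min R -7/16 => -113/256
10 of 15 · RBBRRRBBBB · max L -113/256 · min R -7/16 => -225/512
11 of 15 · RBBRRRBBBBB · max L -225/512 · min R -7/16 => -449/1024
12 of 15 · RBBRRRBBBBBB · max L -449/1024 · min R -7/16 => -897/2048
13 of 15 · RBBRRRBBBBBBR · max L -449/1024 · min R -897/2048 => -1795/4096
14 of 15 · RBBRRRBBBBBBRR · max L -449/1024 · min R -1795/4096 => -3591/8192
15 of 15 · RBBRRRBBBBBBRRR · max L -449/1024 · min R -3591/8192 => -7183/16384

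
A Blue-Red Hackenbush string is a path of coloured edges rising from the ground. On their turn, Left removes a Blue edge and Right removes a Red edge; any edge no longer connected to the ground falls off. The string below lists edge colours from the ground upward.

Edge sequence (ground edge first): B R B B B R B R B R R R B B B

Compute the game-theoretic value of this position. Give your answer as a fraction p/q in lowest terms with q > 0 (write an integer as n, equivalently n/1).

Recurse on prefixes of the 15-edge string B R B B B R B R B R R R B B B:
val_1 [B]  L=[0]  R=[none]  gives 1
val_2 [BR]  L=[0]  R=[1]  gives 1/2
val_3 [BRB]  L=[0 1/2]  R=[1]  gives 3/4
val_4 [BRBB]  L=[0 1/2 3/4]  R=[1]  gives 7/8
val_5 [BRBBB]  L=[0 1/2 3/4 7/8]  R=[1]  gives 15/16
val_6 [BRBBBR]  L=[0 1/2 3/4 7/8]  R=[15/16 1]  gives 29/32
val_7 [BRBBBRB]  L=[0 1/2 3/4 7/8 29/32]  R=[15/16 1]  gives 59/64
val_8 [BRBBBRBR]  L=[0 1/2 3/4 7/8 29/32]  R=[59/64 15/16 1]  gives 117/128
val_9 [BRBBBRBRB]  L=[0 1/2 3/4 7/8 29/32 117/128]  R=[59/64 15/16 1]  gives 235/256
val_10 [BRBBBRBRBR]  L=[0 1/2 3/4 7/8 29/32 117/128]  R=[235/256 59/64 15/16 1]  gives 469/512
val_11 [BRBBBRBRBRR]  L=[0 1/2 3/4 7/8 29/32 117/128]  R=[469/512 235/256 59/64 15/16 1]  gives 937/1024
val_12 [BRBBBRBRBRRR]  L=[0 1/2 3/4 7/8 29/32 117/128]  R=[937/1024 469/512 235/256 59/64 15/16 1]  gives 1873/2048
val_13 [BRBBBRBRBRRRB]  L=[0 1/2 3/4 7/8 29/32 117/128 1873/2048]  R=[937/1024 469/512 235/256 59/64 15/16 1]  gives 3747/4096
val_14 [BRBBBRBRBRRRBB]  L=[0 1/2 3/4 7/8 29/32 117/128 1873/2048 3747/4096]  R=[937/1024 469/512 235/256 59/64 15/16 1]  gives 7495/8192
val_15 [BRBBBRBRBRRRBBB]  L=[0 1/2 3/4 7/8 29/32 117/128 1873/2048 3747/4096 7495/8192]  R=[937/1024 469/512 235/256 59/64 15/16 1]  gives 14991/16384

14991/16384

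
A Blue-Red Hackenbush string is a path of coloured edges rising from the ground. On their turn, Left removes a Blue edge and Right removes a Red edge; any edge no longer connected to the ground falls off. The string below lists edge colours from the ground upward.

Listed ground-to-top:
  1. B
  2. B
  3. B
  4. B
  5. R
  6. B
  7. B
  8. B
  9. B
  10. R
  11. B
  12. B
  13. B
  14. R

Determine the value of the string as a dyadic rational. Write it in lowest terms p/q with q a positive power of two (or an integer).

4061/1024

v_1 [B]  L=[0]  R=[—]  — 1
v_2 [BB]  L=[0,1]  R=[—]  — 2
v_3 [BBB]  L=[0,1,2]  R=[—]  — 3
v_4 [BBBB]  L=[0,1,2,3]  R=[—]  — 4
v_5 [BBBBR]  L=[0,1,2,3]  R=[4]  — 7/2
v_6 [BBBBRB]  L=[0,1,2,3,7/2]  R=[4]  — 15/4
v_7 [BBBBRBB]  L=[0,1,2,3,7/2,15/4]  R=[4]  — 31/8
v_8 [BBBBRBBB]  L=[0,1,2,3,7/2,15/4,31/8]  R=[4]  — 63/16
v_9 [BBBBRBBBB]  L=[0,1,2,3,7/2,15/4,31/8,63/16]  R=[4]  — 127/32
v_10 [BBBBRBBBBR]  L=[0,1,2,3,7/2,15/4,31/8,63/16]  R=[127/32,4]  — 253/64
v_11 [BBBBRBBBBRB]  L=[0,1,2,3,7/2,15/4,31/8,63/16,253/64]  R=[127/32,4]  — 507/128
v_12 [BBBBRBBBBRBB]  L=[0,1,2,3,7/2,15/4,31/8,63/16,253/64,507/128]  R=[127/32,4]  — 1015/256
v_13 [BBBBRBBBBRBBB]  L=[0,1,2,3,7/2,15/4,31/8,63/16,253/64,507/128,1015/256]  R=[127/32,4]  — 2031/512
v_14 [BBBBRBBBBRBBBR]  L=[0,1,2,3,7/2,15/4,31/8,63/16,253/64,507/128,1015/256]  R=[2031/512,127/32,4]  — 4061/1024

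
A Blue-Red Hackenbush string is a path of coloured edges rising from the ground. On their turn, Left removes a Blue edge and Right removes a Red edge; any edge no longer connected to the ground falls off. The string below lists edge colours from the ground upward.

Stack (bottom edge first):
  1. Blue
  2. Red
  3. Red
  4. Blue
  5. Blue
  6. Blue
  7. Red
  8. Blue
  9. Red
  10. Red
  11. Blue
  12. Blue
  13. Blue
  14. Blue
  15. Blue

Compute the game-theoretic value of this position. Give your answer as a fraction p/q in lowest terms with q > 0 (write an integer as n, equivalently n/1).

step 1: add Blue to get B; options L={ 0 } R={ · } gives 1
step 2: add Red to get BR; options L={ 0 } R={ 1 } gives 1/2
step 3: add Red to get BRR; options L={ 0 } R={ 1/2; 1 } gives 1/4
step 4: add Blue to get BRRB; options L={ 0; 1/4 } R={ 1/2; 1 } gives 3/8
step 5: add Blue to get BRRBB; options L={ 0; 1/4; 3/8 } R={ 1/2; 1 } gives 7/16
step 6: add Blue to get BRRBBB; options L={ 0; 1/4; 3/8; 7/16 } R={ 1/2; 1 } gives 15/32
step 7: add Red to get BRRBBBR; options L={ 0; 1/4; 3/8; 7/16 } R={ 15/32; 1/2; 1 } gives 29/64
step 8: add Blue to get BRRBBBRB; options L={ 0; 1/4; 3/8; 7/16; 29/64 } R={ 15/32; 1/2; 1 } gives 59/128
step 9: add Red to get BRRBBBRBR; options L={ 0; 1/4; 3/8; 7/16; 29/64 } R={ 59/128; 15/32; 1/2; 1 } gives 117/256
step 10: add Red to get BRRBBBRBRR; options L={ 0; 1/4; 3/8; 7/16; 29/64 } R={ 117/256; 59/128; 15/32; 1/2; 1 } gives 233/512
step 11: add Blue to get BRRBBBRBRRB; options L={ 0; 1/4; 3/8; 7/16; 29/64; 233/512 } R={ 117/256; 59/128; 15/32; 1/2; 1 } gives 467/1024
step 12: add Blue to get BRRBBBRBRRBB; options L={ 0; 1/4; 3/8; 7/16; 29/64; 233/512; 467/1024 } R={ 117/256; 59/128; 15/32; 1/2; 1 } gives 935/2048
step 13: add Blue to get BRRBBBRBRRBBB; options L={ 0; 1/4; 3/8; 7/16; 29/64; 233/512; 467/1024; 935/2048 } R={ 117/256; 59/128; 15/32; 1/2; 1 } gives 1871/4096
step 14: add Blue to get BRRBBBRBRRBBBB; options L={ 0; 1/4; 3/8; 7/16; 29/64; 233/512; 467/1024; 935/2048; 1871/4096 } R={ 117/256; 59/128; 15/32; 1/2; 1 } gives 3743/8192
step 15: add Blue to get BRRBBBRBRRBBBBB; options L={ 0; 1/4; 3/8; 7/16; 29/64; 233/512; 467/1024; 935/2048; 1871/4096; 3743/8192 } R={ 117/256; 59/128; 15/32; 1/2; 1 } gives 7487/16384

7487/16384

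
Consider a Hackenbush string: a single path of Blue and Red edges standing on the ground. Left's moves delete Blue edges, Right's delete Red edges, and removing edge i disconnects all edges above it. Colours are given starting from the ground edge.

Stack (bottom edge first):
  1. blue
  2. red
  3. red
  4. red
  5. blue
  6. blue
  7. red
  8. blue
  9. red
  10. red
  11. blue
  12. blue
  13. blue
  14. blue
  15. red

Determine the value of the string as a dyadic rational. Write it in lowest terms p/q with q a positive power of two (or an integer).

step 1: add blue to get b; options L={ 0 } R={ — } => 1
step 2: add red to get br; options L={ 0 } R={ 1 } => 1/2
step 3: add red to get brr; options L={ 0 } R={ 1/2,1 } => 1/4
step 4: add red to get brrr; options L={ 0 } R={ 1/4,1/2,1 } => 1/8
step 5: add blue to get brrrb; options L={ 0,1/8 } R={ 1/4,1/2,1 } => 3/16
step 6: add blue to get brrrbb; options L={ 0,1/8,3/16 } R={ 1/4,1/2,1 } => 7/32
step 7: add red to get brrrbbr; options L={ 0,1/8,3/16 } R={ 7/32,1/4,1/2,1 } => 13/64
step 8: add blue to get brrrbbrb; options L={ 0,1/8,3/16,13/64 } R={ 7/32,1/4,1/2,1 } => 27/128
step 9: add red to get brrrbbrbr; options L={ 0,1/8,3/16,13/64 } R={ 27/128,7/32,1/4,1/2,1 } => 53/256
step 10: add red to get brrrbbrbrr; options L={ 0,1/8,3/16,13/64 } R={ 53/256,27/128,7/32,1/4,1/2,1 } => 105/512
step 11: add blue to get brrrbbrbrrb; options L={ 0,1/8,3/16,13/64,105/512 } R={ 53/256,27/128,7/32,1/4,1/2,1 } => 211/1024
step 12: add blue to get brrrbbrbrrbb; options L={ 0,1/8,3/16,13/64,105/512,211/1024 } R={ 53/256,27/128,7/32,1/4,1/2,1 } => 423/2048
step 13: add blue to get brrrbbrbrrbbb; options L={ 0,1/8,3/16,13/64,105/512,211/1024,423/2048 } R={ 53/256,27/128,7/32,1/4,1/2,1 } => 847/4096
step 14: add blue to get brrrbbrbrrbbbb; options L={ 0,1/8,3/16,13/64,105/512,211/1024,423/2048,847/4096 } R={ 53/256,27/128,7/32,1/4,1/2,1 } => 1695/8192
step 15: add red to get brrrbbrbrrbbbbr; options L={ 0,1/8,3/16,13/64,105/512,211/1024,423/2048,847/4096 } R={ 1695/8192,53/256,27/128,7/32,1/4,1/2,1 } => 3389/16384

3389/16384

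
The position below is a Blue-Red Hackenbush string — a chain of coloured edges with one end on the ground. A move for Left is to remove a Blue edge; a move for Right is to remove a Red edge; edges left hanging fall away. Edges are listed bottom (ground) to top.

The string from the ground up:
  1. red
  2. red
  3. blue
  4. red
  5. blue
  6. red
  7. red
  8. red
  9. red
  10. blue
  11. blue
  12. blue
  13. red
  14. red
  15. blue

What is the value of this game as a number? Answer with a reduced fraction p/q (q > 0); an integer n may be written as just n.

-14221/8192

edge 1 of 15 (red): { none | 0 } -> -1
edge 2 of 15 (red): { none | -1; 0 } -> -2
edge 3 of 15 (blue): { -2 | -1; 0 } -> -3/2
edge 4 of 15 (red): { -2 | -3/2; -1; 0 } -> -7/4
edge 5 of 15 (blue): { -2; -7/4 | -3/2; -1; 0 } -> -13/8
edge 6 of 15 (red): { -2; -7/4 | -13/8; -3/2; -1; 0 } -> -27/16
edge 7 of 15 (red): { -2; -7/4 | -27/16; -13/8; -3/2; -1; 0 } -> -55/32
edge 8 of 15 (red): { -2; -7/4 | -55/32; -27/16; -13/8; -3/2; -1; 0 } -> -111/64
edge 9 of 15 (red): { -2; -7/4 | -111/64; -55/32; -27/16; -13/8; -3/2; -1; 0 } -> -223/128
edge 10 of 15 (blue): { -2; -7/4; -223/128 | -111/64; -55/32; -27/16; -13/8; -3/2; -1; 0 } -> -445/256
edge 11 of 15 (blue): { -2; -7/4; -223/128; -445/256 | -111/64; -55/32; -27/16; -13/8; -3/2; -1; 0 } -> -889/512
edge 12 of 15 (blue): { -2; -7/4; -223/128; -445/256; -889/512 | -111/64; -55/32; -27/16; -13/8; -3/2; -1; 0 } -> -1777/1024
edge 13 of 15 (red): { -2; -7/4; -223/128; -445/256; -889/512 | -1777/1024; -111/64; -55/32; -27/16; -13/8; -3/2; -1; 0 } -> -3555/2048
edge 14 of 15 (red): { -2; -7/4; -223/128; -445/256; -889/512 | -3555/2048; -1777/1024; -111/64; -55/32; -27/16; -13/8; -3/2; -1; 0 } -> -7111/4096
edge 15 of 15 (blue): { -2; -7/4; -223/128; -445/256; -889/512; -7111/4096 | -3555/2048; -1777/1024; -111/64; -55/32; -27/16; -13/8; -3/2; -1; 0 } -> -14221/8192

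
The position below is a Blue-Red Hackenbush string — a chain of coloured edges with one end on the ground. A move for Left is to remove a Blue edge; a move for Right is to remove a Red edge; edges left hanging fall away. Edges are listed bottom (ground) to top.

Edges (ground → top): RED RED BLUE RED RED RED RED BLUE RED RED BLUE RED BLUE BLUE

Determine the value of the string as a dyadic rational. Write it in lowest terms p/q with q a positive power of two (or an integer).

1 of 14 · R · max L −∞ · min R 0 → -1
2 of 14 · RR · max L −∞ · min R -1 → -2
3 of 14 · RRB · max L -2 · min R -1 → -3/2
4 of 14 · RRBR · max L -2 · min R -3/2 → -7/4
5 of 14 · RRBRR · max L -2 · min R -7/4 → -15/8
6 of 14 · RRBRRR · max L -2 · min R -15/8 → -31/16
7 of 14 · RRBRRRR · max L -2 · min R -31/16 → -63/32
8 of 14 · RRBRRRRB · max L -63/32 · min R -31/16 → -125/64
9 of 14 · RRBRRRRBR · max L -63/32 · min R -125/64 → -251/128
10 of 14 · RRBRRRRBRR · max L -63/32 · min R -251/128 → -503/256
11 of 14 · RRBRRRRBRRB · max L -503/256 · min R -251/128 → -1005/512
12 of 14 · RRBRRRRBRRBR · max L -503/256 · min R -1005/512 → -2011/1024
13 of 14 · RRBRRRRBRRBRB · max L -2011/1024 · min R -1005/512 → -4021/2048
14 of 14 · RRBRRRRBRRBRBB · max L -4021/2048 · min R -1005/512 → -8041/4096

-8041/4096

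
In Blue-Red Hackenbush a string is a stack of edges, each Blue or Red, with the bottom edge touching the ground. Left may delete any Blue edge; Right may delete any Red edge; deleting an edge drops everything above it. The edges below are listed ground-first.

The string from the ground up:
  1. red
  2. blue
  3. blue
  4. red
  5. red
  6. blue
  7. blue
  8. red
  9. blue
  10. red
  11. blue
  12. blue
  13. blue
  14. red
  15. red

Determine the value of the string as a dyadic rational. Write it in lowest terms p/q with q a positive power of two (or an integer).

Build v(s[:k]) for k = 1..15, string s = red blue blue red red blue blue red blue red blue blue blue red red.
r: Left { none }, Right { 0 } ⇒ simplest -1
rb: Left { -1 }, Right { 0 } ⇒ simplest -1/2
rbb: Left { -1 -1/2 }, Right { 0 } ⇒ simplest -1/4
rbbr: Left { -1 -1/2 }, Right { -1/4 0 } ⇒ simplest -3/8
rbbrr: Left { -1 -1/2 }, Right { -3/8 -1/4 0 } ⇒ simplest -7/16
rbbrrb: Left { -1 -1/2 -7/16 }, Right { -3/8 -1/4 0 } ⇒ simplest -13/32
rbbrrbb: Left { -1 -1/2 -7/16 -13/32 }, Right { -3/8 -1/4 0 } ⇒ simplest -25/64
rbbrrbbr: Left { -1 -1/2 -7/16 -13/32 }, Right { -25/64 -3/8 -1/4 0 } ⇒ simplest -51/128
rbbrrbbrb: Left { -1 -1/2 -7/16 -13/32 -51/128 }, Right { -25/64 -3/8 -1/4 0 } ⇒ simplest -101/256
rbbrrbbrbr: Left { -1 -1/2 -7/16 -13/32 -51/128 }, Right { -101/256 -25/64 -3/8 -1/4 0 } ⇒ simplest -203/512
rbbrrbbrbrb: Left { -1 -1/2 -7/16 -13/32 -51/128 -203/512 }, Right { -101/256 -25/64 -3/8 -1/4 0 } ⇒ simplest -405/1024
rbbrrbbrbrbb: Left { -1 -1/2 -7/16 -13/32 -51/128 -203/512 -405/1024 }, Right { -101/256 -25/64 -3/8 -1/4 0 } ⇒ simplest -809/2048
rbbrrbbrbrbbb: Left { -1 -1/2 -7/16 -13/32 -51/128 -203/512 -405/1024 -809/2048 }, Right { -101/256 -25/64 -3/8 -1/4 0 } ⇒ simplest -1617/4096
rbbrrbbrbrbbbr: Left { -1 -1/2 -7/16 -13/32 -51/128 -203/512 -405/1024 -809/2048 }, Right { -1617/4096 -101/256 -25/64 -3/8 -1/4 0 } ⇒ simplest -3235/8192
rbbrrbbrbrbbbrr: Left { -1 -1/2 -7/16 -13/32 -51/128 -203/512 -405/1024 -809/2048 }, Right { -3235/8192 -1617/4096 -101/256 -25/64 -3/8 -1/4 0 } ⇒ simplest -6471/16384

-6471/16384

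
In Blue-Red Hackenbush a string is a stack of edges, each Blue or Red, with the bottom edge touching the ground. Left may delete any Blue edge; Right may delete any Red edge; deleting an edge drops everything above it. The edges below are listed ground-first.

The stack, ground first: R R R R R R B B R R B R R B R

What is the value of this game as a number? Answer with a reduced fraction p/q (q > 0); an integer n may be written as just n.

step 1: add R to get R; options L={ — } R={ 0 } => -1
step 2: add R to get RR; options L={ — } R={ -1 0 } => -2
step 3: add R to get RRR; options L={ — } R={ -2 -1 0 } => -3
step 4: add R to get RRRR; options L={ — } R={ -3 -2 -1 0 } => -4
step 5: add R to get RRRRR; options L={ — } R={ -4 -3 -2 -1 0 } => -5
step 6: add R to get RRRRRR; options L={ — } R={ -5 -4 -3 -2 -1 0 } => -6
step 7: add B to get RRRRRRB; options L={ -6 } R={ -5 -4 -3 -2 -1 0 } => -11/2
step 8: add B to get RRRRRRBB; options L={ -6 -11/2 } R={ -5 -4 -3 -2 -1 0 } => -21/4
step 9: add R to get RRRRRRBBR; options L={ -6 -11/2 } R={ -21/4 -5 -4 -3 -2 -1 0 } => -43/8
step 10: add R to get RRRRRRBBRR; options L={ -6 -11/2 } R={ -43/8 -21/4 -5 -4 -3 -2 -1 0 } => -87/16
step 11: add B to get RRRRRRBBRRB; options L={ -6 -11/2 -87/16 } R={ -43/8 -21/4 -5 -4 -3 -2 -1 0 } => -173/32
step 12: add R to get RRRRRRBBRRBR; options L={ -6 -11/2 -87/16 } R={ -173/32 -43/8 -21/4 -5 -4 -3 -2 -1 0 } => -347/64
step 13: add R to get RRRRRRBBRRBRR; options L={ -6 -11/2 -87/16 } R={ -347/64 -173/32 -43/8 -21/4 -5 -4 -3 -2 -1 0 } => -695/128
step 14: add B to get RRRRRRBBRRBRRB; options L={ -6 -11/2 -87/16 -695/128 } R={ -347/64 -173/32 -43/8 -21/4 -5 -4 -3 -2 -1 0 } => -1389/256
step 15: add R to get RRRRRRBBRRBRRBR; options L={ -6 -11/2 -87/16 -695/128 } R={ -1389/256 -347/64 -173/32 -43/8 -21/4 -5 -4 -3 -2 -1 0 } => -2779/512

-2779/512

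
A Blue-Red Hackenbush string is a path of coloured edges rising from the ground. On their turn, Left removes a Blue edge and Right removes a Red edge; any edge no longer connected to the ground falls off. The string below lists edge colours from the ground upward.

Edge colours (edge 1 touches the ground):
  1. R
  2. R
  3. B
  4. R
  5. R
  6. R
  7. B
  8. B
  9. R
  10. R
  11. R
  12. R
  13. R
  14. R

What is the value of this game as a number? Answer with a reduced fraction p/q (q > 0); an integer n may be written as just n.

-7807/4096

val_1 [R]  L=[none]  R=[0]  gives -1
val_2 [RR]  L=[none]  R=[-1; 0]  gives -2
val_3 [RRB]  L=[-2]  R=[-1; 0]  gives -3/2
val_4 [RRBR]  L=[-2]  R=[-3/2; -1; 0]  gives -7/4
val_5 [RRBRR]  L=[-2]  R=[-7/4; -3/2; -1; 0]  gives -15/8
val_6 [RRBRRR]  L=[-2]  R=[-15/8; -7/4; -3/2; -1; 0]  gives -31/16
val_7 [RRBRRRB]  L=[-2; -31/16]  R=[-15/8; -7/4; -3/2; -1; 0]  gives -61/32
val_8 [RRBRRRBB]  L=[-2; -31/16; -61/32]  R=[-15/8; -7/4; -3/2; -1; 0]  gives -121/64
val_9 [RRBRRRBBR]  L=[-2; -31/16; -61/32]  R=[-121/64; -15/8; -7/4; -3/2; -1; 0]  gives -243/128
val_10 [RRBRRRBBRR]  L=[-2; -31/16; -61/32]  R=[-243/128; -121/64; -15/8; -7/4; -3/2; -1; 0]  gives -487/256
val_11 [RRBRRRBBRRR]  L=[-2; -31/16; -61/32]  R=[-487/256; -243/128; -121/64; -15/8; -7/4; -3/2; -1; 0]  gives -975/512
val_12 [RRBRRRBBRRRR]  L=[-2; -31/16; -61/32]  R=[-975/512; -487/256; -243/128; -121/64; -15/8; -7/4; -3/2; -1; 0]  gives -1951/1024
val_13 [RRBRRRBBRRRRR]  L=[-2; -31/16; -61/32]  R=[-1951/1024; -975/512; -487/256; -243/128; -121/64; -15/8; -7/4; -3/2; -1; 0]  gives -3903/2048
val_14 [RRBRRRBBRRRRRR]  L=[-2; -31/16; -61/32]  R=[-3903/2048; -1951/1024; -975/512; -487/256; -243/128; -121/64; -15/8; -7/4; -3/2; -1; 0]  gives -7807/4096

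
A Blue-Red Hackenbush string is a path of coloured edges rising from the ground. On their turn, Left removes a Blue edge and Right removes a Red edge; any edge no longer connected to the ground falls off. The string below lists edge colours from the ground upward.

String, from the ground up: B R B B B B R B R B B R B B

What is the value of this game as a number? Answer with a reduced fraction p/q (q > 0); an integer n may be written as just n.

Prefix values for B R B B B B R B R B B R B B via {L|R} + simplicity:
step 1: add B to get B; options L={ 0 } R={ · } → 1
step 2: add R to get BR; options L={ 0 } R={ 1 } → 1/2
step 3: add B to get BRB; options L={ 0, 1/2 } R={ 1 } → 3/4
step 4: add B to get BRBB; options L={ 0, 1/2, 3/4 } R={ 1 } → 7/8
step 5: add B to get BRBBB; options L={ 0, 1/2, 3/4, 7/8 } R={ 1 } → 15/16
step 6: add B to get BRBBBB; options L={ 0, 1/2, 3/4, 7/8, 15/16 } R={ 1 } → 31/32
step 7: add R to get BRBBBBR; options L={ 0, 1/2, 3/4, 7/8, 15/16 } R={ 31/32, 1 } → 61/64
step 8: add B to get BRBBBBRB; options L={ 0, 1/2, 3/4, 7/8, 15/16, 61/64 } R={ 31/32, 1 } → 123/128
step 9: add R to get BRBBBBRBR; options L={ 0, 1/2, 3/4, 7/8, 15/16, 61/64 } R={ 123/128, 31/32, 1 } → 245/256
step 10: add B to get BRBBBBRBRB; options L={ 0, 1/2, 3/4, 7/8, 15/16, 61/64, 245/256 } R={ 123/128, 31/32, 1 } → 491/512
step 11: add B to get BRBBBBRBRBB; options L={ 0, 1/2, 3/4, 7/8, 15/16, 61/64, 245/256, 491/512 } R={ 123/128, 31/32, 1 } → 983/1024
step 12: add R to get BRBBBBRBRBBR; options L={ 0, 1/2, 3/4, 7/8, 15/16, 61/64, 245/256, 491/512 } R={ 983/1024, 123/128, 31/32, 1 } → 1965/2048
step 13: add B to get BRBBBBRBRBBRB; options L={ 0, 1/2, 3/4, 7/8, 15/16, 61/64, 245/256, 491/512, 1965/2048 } R={ 983/1024, 123/128, 31/32, 1 } → 3931/4096
step 14: add B to get BRBBBBRBRBBRBB; options L={ 0, 1/2, 3/4, 7/8, 15/16, 61/64, 245/256, 491/512, 1965/2048, 3931/4096 } R={ 983/1024, 123/128, 31/32, 1 } → 7863/8192

7863/8192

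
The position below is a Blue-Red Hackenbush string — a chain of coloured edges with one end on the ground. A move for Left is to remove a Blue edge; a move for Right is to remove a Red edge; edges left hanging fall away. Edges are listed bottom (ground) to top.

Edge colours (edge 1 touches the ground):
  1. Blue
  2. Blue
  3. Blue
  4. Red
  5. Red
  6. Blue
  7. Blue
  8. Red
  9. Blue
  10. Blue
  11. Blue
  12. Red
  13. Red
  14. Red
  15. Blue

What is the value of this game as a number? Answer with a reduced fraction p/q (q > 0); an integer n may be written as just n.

9955/4096

val_1 [B]  L=[0]  R=[none]  so 1
val_2 [BB]  L=[0, 1]  R=[none]  so 2
val_3 [BBB]  L=[0, 1, 2]  R=[none]  so 3
val_4 [BBBR]  L=[0, 1, 2]  R=[3]  so 5/2
val_5 [BBBRR]  L=[0, 1, 2]  R=[5/2, 3]  so 9/4
val_6 [BBBRRB]  L=[0, 1, 2, 9/4]  R=[5/2, 3]  so 19/8
val_7 [BBBRRBB]  L=[0, 1, 2, 9/4, 19/8]  R=[5/2, 3]  so 39/16
val_8 [BBBRRBBR]  L=[0, 1, 2, 9/4, 19/8]  R=[39/16, 5/2, 3]  so 77/32
val_9 [BBBRRBBRB]  L=[0, 1, 2, 9/4, 19/8, 77/32]  R=[39/16, 5/2, 3]  so 155/64
val_10 [BBBRRBBRBB]  L=[0, 1, 2, 9/4, 19/8, 77/32, 155/64]  R=[39/16, 5/2, 3]  so 311/128
val_11 [BBBRRBBRBBB]  L=[0, 1, 2, 9/4, 19/8, 77/32, 155/64, 311/128]  R=[39/16, 5/2, 3]  so 623/256
val_12 [BBBRRBBRBBBR]  L=[0, 1, 2, 9/4, 19/8, 77/32, 155/64, 311/128]  R=[623/256, 39/16, 5/2, 3]  so 1245/512
val_13 [BBBRRBBRBBBRR]  L=[0, 1, 2, 9/4, 19/8, 77/32, 155/64, 311/128]  R=[1245/512, 623/256, 39/16, 5/2, 3]  so 2489/1024
val_14 [BBBRRBBRBBBRRR]  L=[0, 1, 2, 9/4, 19/8, 77/32, 155/64, 311/128]  R=[2489/1024, 1245/512, 623/256, 39/16, 5/2, 3]  so 4977/2048
val_15 [BBBRRBBRBBBRRRB]  L=[0, 1, 2, 9/4, 19/8, 77/32, 155/64, 311/128, 4977/2048]  R=[2489/1024, 1245/512, 623/256, 39/16, 5/2, 3]  so 9955/4096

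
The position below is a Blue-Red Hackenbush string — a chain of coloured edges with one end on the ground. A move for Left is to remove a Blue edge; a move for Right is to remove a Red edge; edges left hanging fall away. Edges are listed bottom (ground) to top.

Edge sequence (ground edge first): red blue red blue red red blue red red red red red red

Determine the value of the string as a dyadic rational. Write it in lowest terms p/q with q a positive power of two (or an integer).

G_1 [r]  L=[·]  R=[0]  = -1
G_2 [rb]  L=[-1]  R=[0]  = -1/2
G_3 [rbr]  L=[-1]  R=[-1/2 0]  = -3/4
G_4 [rbrb]  L=[-1 -3/4]  R=[-1/2 0]  = -5/8
G_5 [rbrbr]  L=[-1 -3/4]  R=[-5/8 -1/2 0]  = -11/16
G_6 [rbrbrr]  L=[-1 -3/4]  R=[-11/16 -5/8 -1/2 0]  = -23/32
G_7 [rbrbrrb]  L=[-1 -3/4 -23/32]  R=[-11/16 -5/8 -1/2 0]  = -45/64
G_8 [rbrbrrbr]  L=[-1 -3/4 -23/32]  R=[-45/64 -11/16 -5/8 -1/2 0]  = -91/128
G_9 [rbrbrrbrr]  L=[-1 -3/4 -23/32]  R=[-91/128 -45/64 -11/16 -5/8 -1/2 0]  = -183/256
G_10 [rbrbrrbrrr]  L=[-1 -3/4 -23/32]  R=[-183/256 -91/128 -45/64 -11/16 -5/8 -1/2 0]  = -367/512
G_11 [rbrbrrbrrrr]  L=[-1 -3/4 -23/32]  R=[-367/512 -183/256 -91/128 -45/64 -11/16 -5/8 -1/2 0]  = -735/1024
G_12 [rbrbrrbrrrrr]  L=[-1 -3/4 -23/32]  R=[-735/1024 -367/512 -183/256 -91/128 -45/64 -11/16 -5/8 -1/2 0]  = -1471/2048
G_13 [rbrbrrbrrrrrr]  L=[-1 -3/4 -23/32]  R=[-1471/2048 -735/1024 -367/512 -183/256 -91/128 -45/64 -11/16 -5/8 -1/2 0]  = -2943/4096

-2943/4096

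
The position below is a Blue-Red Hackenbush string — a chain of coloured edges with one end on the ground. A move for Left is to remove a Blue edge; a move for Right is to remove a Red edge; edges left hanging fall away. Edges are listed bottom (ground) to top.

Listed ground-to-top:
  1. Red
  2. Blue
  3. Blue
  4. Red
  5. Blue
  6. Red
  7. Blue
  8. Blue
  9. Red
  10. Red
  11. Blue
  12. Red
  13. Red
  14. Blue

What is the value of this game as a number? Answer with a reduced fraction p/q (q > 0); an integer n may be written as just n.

Prefix values for Red Blue Blue Red Blue Red Blue Blue Red Red Blue Red Red Blue via {L|R} + simplicity:
R: Left {  }, Right { 0 } ⇒ simplest -1
RB: Left { -1 }, Right { 0 } ⇒ simplest -1/2
RBB: Left { -1, -1/2 }, Right { 0 } ⇒ simplest -1/4
RBBR: Left { -1, -1/2 }, Right { -1/4, 0 } ⇒ simplest -3/8
RBBRB: Left { -1, -1/2, -3/8 }, Right { -1/4, 0 } ⇒ simplest -5/16
RBBRBR: Left { -1, -1/2, -3/8 }, Right { -5/16, -1/4, 0 } ⇒ simplest -11/32
RBBRBRB: Left { -1, -1/2, -3/8, -11/32 }, Right { -5/16, -1/4, 0 } ⇒ simplest -21/64
RBBRBRBB: Left { -1, -1/2, -3/8, -11/32, -21/64 }, Right { -5/16, -1/4, 0 } ⇒ simplest -41/128
RBBRBRBBR: Left { -1, -1/2, -3/8, -11/32, -21/64 }, Right { -41/128, -5/16, -1/4, 0 } ⇒ simplest -83/256
RBBRBRBBRR: Left { -1, -1/2, -3/8, -11/32, -21/64 }, Right { -83/256, -41/128, -5/16, -1/4, 0 } ⇒ simplest -167/512
RBBRBRBBRRB: Left { -1, -1/2, -3/8, -11/32, -21/64, -167/512 }, Right { -83/256, -41/128, -5/16, -1/4, 0 } ⇒ simplest -333/1024
RBBRBRBBRRBR: Left { -1, -1/2, -3/8, -11/32, -21/64, -167/512 }, Right { -333/1024, -83/256, -41/128, -5/16, -1/4, 0 } ⇒ simplest -667/2048
RBBRBRBBRRBRR: Left { -1, -1/2, -3/8, -11/32, -21/64, -167/512 }, Right { -667/2048, -333/1024, -83/256, -41/128, -5/16, -1/4, 0 } ⇒ simplest -1335/4096
RBBRBRBBRRBRRB: Left { -1, -1/2, -3/8, -11/32, -21/64, -167/512, -1335/4096 }, Right { -667/2048, -333/1024, -83/256, -41/128, -5/16, -1/4, 0 } ⇒ simplest -2669/8192

-2669/8192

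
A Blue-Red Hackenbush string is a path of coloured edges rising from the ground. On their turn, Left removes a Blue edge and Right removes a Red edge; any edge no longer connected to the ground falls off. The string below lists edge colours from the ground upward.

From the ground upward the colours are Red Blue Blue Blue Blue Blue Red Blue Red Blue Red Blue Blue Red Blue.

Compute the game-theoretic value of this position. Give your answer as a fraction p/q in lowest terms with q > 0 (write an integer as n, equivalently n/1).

R: Left { — }, Right { 0 } gives simplest -1
RB: Left { -1 }, Right { 0 } gives simplest -1/2
RBB: Left { -1 -1/2 }, Right { 0 } gives simplest -1/4
RBBB: Left { -1 -1/2 -1/4 }, Right { 0 } gives simplest -1/8
RBBBB: Left { -1 -1/2 -1/4 -1/8 }, Right { 0 } gives simplest -1/16
RBBBBB: Left { -1 -1/2 -1/4 -1/8 -1/16 }, Right { 0 } gives simplest -1/32
RBBBBBR: Left { -1 -1/2 -1/4 -1/8 -1/16 }, Right { -1/32 0 } gives simplest -3/64
RBBBBBRB: Left { -1 -1/2 -1/4 -1/8 -1/16 -3/64 }, Right { -1/32 0 } gives simplest -5/128
RBBBBBRBR: Left { -1 -1/2 -1/4 -1/8 -1/16 -3/64 }, Right { -5/128 -1/32 0 } gives simplest -11/256
RBBBBBRBRB: Left { -1 -1/2 -1/4 -1/8 -1/16 -3/64 -11/256 }, Right { -5/128 -1/32 0 } gives simplest -21/512
RBBBBBRBRBR: Left { -1 -1/2 -1/4 -1/8 -1/16 -3/64 -11/256 }, Right { -21/512 -5/128 -1/32 0 } gives simplest -43/1024
RBBBBBRBRBRB: Left { -1 -1/2 -1/4 -1/8 -1/16 -3/64 -11/256 -43/1024 }, Right { -21/512 -5/128 -1/32 0 } gives simplest -85/2048
RBBBBBRBRBRBB: Left { -1 -1/2 -1/4 -1/8 -1/16 -3/64 -11/256 -43/1024 -85/2048 }, Right { -21/512 -5/128 -1/32 0 } gives simplest -169/4096
RBBBBBRBRBRBBR: Left { -1 -1/2 -1/4 -1/8 -1/16 -3/64 -11/256 -43/1024 -85/2048 }, Right { -169/4096 -21/512 -5/128 -1/32 0 } gives simplest -339/8192
RBBBBBRBRBRBBRB: Left { -1 -1/2 -1/4 -1/8 -1/16 -3/64 -11/256 -43/1024 -85/2048 -339/8192 }, Right { -169/4096 -21/512 -5/128 -1/32 0 } gives simplest -677/16384

-677/16384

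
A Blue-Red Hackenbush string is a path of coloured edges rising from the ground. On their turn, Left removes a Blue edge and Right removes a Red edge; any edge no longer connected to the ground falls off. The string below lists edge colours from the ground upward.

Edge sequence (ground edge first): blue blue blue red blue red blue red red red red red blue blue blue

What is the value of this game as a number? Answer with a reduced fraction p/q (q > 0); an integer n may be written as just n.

Prefix values for blue blue blue red blue red blue red red red red red blue blue blue via {L|R} + simplicity:
v(b) = { 0 | none } => 1
v(bb) = { 0; 1 | none } => 2
v(bbb) = { 0; 1; 2 | none } => 3
v(bbbr) = { 0; 1; 2 | 3 } => 5/2
v(bbbrb) = { 0; 1; 2; 5/2 | 3 } => 11/4
v(bbbrbr) = { 0; 1; 2; 5/2 | 11/4; 3 } => 21/8
v(bbbrbrb) = { 0; 1; 2; 5/2; 21/8 | 11/4; 3 } => 43/16
v(bbbrbrbr) = { 0; 1; 2; 5/2; 21/8 | 43/16; 11/4; 3 } => 85/32
v(bbbrbrbrr) = { 0; 1; 2; 5/2; 21/8 | 85/32; 43/16; 11/4; 3 } => 169/64
v(bbbrbrbrrr) = { 0; 1; 2; 5/2; 21/8 | 169/64; 85/32; 43/16; 11/4; 3 } => 337/128
v(bbbrbrbrrrr) = { 0; 1; 2; 5/2; 21/8 | 337/128; 169/64; 85/32; 43/16; 11/4; 3 } => 673/256
v(bbbrbrbrrrrr) = { 0; 1; 2; 5/2; 21/8 | 673/256; 337/128; 169/64; 85/32; 43/16; 11/4; 3 } => 1345/512
v(bbbrbrbrrrrrb) = { 0; 1; 2; 5/2; 21/8; 1345/512 | 673/256; 337/128; 169/64; 85/32; 43/16; 11/4; 3 } => 2691/1024
v(bbbrbrbrrrrrbb) = { 0; 1; 2; 5/2; 21/8; 1345/512; 2691/1024 | 673/256; 337/128; 169/64; 85/32; 43/16; 11/4; 3 } => 5383/2048
v(bbbrbrbrrrrrbbb) = { 0; 1; 2; 5/2; 21/8; 1345/512; 2691/1024; 5383/2048 | 673/256; 337/128; 169/64; 85/32; 43/16; 11/4; 3 } => 10767/4096

10767/4096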